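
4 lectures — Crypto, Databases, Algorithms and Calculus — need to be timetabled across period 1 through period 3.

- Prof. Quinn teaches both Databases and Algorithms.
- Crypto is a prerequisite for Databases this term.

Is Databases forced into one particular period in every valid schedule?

No

Databases can be period 2 (e.g. Databases=period 2; Calculus=period 1; Crypto=period 1; Algorithms=period 1) or period 3 (e.g. Databases in period 3, Crypto in period 1, Calculus in period 1, Algorithms in period 1).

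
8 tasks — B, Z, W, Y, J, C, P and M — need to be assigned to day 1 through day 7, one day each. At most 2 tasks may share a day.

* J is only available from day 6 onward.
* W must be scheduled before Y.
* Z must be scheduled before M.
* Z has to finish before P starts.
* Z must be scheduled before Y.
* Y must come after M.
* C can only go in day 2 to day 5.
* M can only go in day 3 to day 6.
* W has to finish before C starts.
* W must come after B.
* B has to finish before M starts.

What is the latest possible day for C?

C is available from day 2; precedence pushes C to at least day 3; C's own window allows nothing later than day 5.
C at day 5 is achievable: P=day 2, M=day 3, W=day 2, Z=day 1, Y=day 4, J=day 6, B=day 1, C=day 5.

day 5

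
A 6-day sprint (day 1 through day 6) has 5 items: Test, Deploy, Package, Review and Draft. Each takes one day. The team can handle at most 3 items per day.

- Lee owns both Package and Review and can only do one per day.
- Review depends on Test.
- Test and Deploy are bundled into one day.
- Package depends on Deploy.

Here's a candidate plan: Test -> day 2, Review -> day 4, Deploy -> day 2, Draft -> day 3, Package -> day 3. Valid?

Yes, all constraints hold

Package depends on Deploy — holds.
Test and Deploy are bundled into one day — holds.
Lee owns both Package and Review and can only do one per day — holds.
The team can handle at most 3 items per day — holds.
Review depends on Test — holds.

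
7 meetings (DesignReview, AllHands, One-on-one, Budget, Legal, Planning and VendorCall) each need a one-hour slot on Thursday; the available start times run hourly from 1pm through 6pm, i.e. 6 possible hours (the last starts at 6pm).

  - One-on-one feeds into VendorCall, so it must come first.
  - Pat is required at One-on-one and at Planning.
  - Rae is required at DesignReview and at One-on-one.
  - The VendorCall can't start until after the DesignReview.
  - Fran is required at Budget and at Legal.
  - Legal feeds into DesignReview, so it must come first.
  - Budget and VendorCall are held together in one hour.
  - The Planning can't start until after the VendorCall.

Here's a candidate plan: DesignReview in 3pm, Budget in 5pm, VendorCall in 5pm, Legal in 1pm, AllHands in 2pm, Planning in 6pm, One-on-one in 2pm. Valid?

Fran is required at Budget and at Legal — holds.
One-on-one feeds into VendorCall, so it must come first — holds.
The Planning can't start until after the VendorCall — holds.
Rae is required at DesignReview and at One-on-one — holds.
The VendorCall can't start until after the DesignReview — holds.
Budget and VendorCall are held together in one hour — holds.
Legal feeds into DesignReview, so it must come first — holds.
Pat is required at One-on-one and at Planning — holds.

Yes, all constraints hold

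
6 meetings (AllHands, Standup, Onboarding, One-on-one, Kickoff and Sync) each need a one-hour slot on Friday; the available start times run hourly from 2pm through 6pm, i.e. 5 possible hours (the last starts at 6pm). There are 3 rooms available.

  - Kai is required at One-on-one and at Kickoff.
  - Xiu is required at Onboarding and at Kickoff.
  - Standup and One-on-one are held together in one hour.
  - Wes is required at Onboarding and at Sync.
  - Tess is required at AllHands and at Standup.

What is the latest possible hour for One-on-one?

One-on-one at 6pm is achievable: Sync -> 3pm, Standup -> 6pm, Kickoff -> 3pm, One-on-one -> 6pm, AllHands -> 2pm, Onboarding -> 2pm.

6pm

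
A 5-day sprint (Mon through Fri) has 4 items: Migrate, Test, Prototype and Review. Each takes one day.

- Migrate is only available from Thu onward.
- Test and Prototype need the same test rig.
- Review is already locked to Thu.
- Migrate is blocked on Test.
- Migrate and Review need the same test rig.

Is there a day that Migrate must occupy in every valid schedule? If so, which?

Migrate's window is Thu–Fri.
Review is fixed at Thu, and Migrate can't share a day with Review.
So Migrate must be Fri.

Fri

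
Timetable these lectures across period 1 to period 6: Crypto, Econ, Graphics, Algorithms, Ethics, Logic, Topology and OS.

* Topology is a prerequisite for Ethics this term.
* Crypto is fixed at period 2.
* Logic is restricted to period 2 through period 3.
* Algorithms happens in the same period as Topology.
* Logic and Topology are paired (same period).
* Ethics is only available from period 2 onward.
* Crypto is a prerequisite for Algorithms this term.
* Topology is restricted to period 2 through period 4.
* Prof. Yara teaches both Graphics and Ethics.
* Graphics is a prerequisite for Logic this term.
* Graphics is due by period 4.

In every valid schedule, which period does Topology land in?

period 3

Topology is available from period 2; Topology must be in the same period as Algorithms, which can't be before period 3, so Topology is at least period 3; Topology's own window allows nothing later than period 4; Topology must be in the same period as Logic, which can't be after period 3, so Topology is at most period 3.
So Topology is pinned to period 3.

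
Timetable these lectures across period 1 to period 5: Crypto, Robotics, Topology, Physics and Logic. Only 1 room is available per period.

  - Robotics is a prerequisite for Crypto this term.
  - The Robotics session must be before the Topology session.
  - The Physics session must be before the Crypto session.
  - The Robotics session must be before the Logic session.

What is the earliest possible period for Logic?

period 2

Precedence pushes Logic to at least period 2.
Logic at period 2 is achievable: Robotics in period 1; Topology in period 5; Crypto in period 4; Physics in period 3; Logic in period 2.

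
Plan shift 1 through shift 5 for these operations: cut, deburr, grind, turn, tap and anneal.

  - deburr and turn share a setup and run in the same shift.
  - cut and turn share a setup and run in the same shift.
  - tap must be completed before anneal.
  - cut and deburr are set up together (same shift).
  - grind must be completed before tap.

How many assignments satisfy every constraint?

50

Splitting on cut: it can be shift 1 (10), shift 2 (10), shift 3 (10), shift 4 (10), shift 5 (10). Listing each branch's schedules as (deburr, grind, turn, tap, anneal) by shift number:
cut=shift 1: (1,1,1,2,3) (1,1,1,2,4) (1,1,1,2,5) (1,1,1,3,4) (1,1,1,3,5) (1,1,1,4,5) (1,2,1,3,4) (1,2,1,3,5) (1,2,1,4,5) (1,3,1,4,5) — 10.
cut=shift 2: (2,1,2,2,3) (2,1,2,2,4) (2,1,2,2,5) (2,1,2,3,4) (2,1,2,3,5) (2,1,2,4,5) (2,2,2,3,4) (2,2,2,3,5) (2,2,2,4,5) (2,3,2,4,5) — 10.
cut=shift 3: (3,1,3,2,3) (3,1,3,2,4) (3,1,3,2,5) (3,1,3,3,4) (3,1,3,3,5) (3,1,3,4,5) (3,2,3,3,4) (3,2,3,3,5) (3,2,3,4,5) (3,3,3,4,5) — 10.
cut=shift 4: (4,1,4,2,3) (4,1,4,2,4) (4,1,4,2,5) (4,1,4,3,4) (4,1,4,3,5) (4,1,4,4,5) (4,2,4,3,4) (4,2,4,3,5) (4,2,4,4,5) (4,3,4,4,5) — 10.
cut=shift 5: (5,1,5,2,3) (5,1,5,2,4) (5,1,5,2,5) (5,1,5,3,4) (5,1,5,3,5) (5,1,5,4,5) (5,2,5,3,4) (5,2,5,3,5) (5,2,5,4,5) (5,3,5,4,5) — 10.
Summing: 10 + 10 + 10 + 10 + 10 = 50.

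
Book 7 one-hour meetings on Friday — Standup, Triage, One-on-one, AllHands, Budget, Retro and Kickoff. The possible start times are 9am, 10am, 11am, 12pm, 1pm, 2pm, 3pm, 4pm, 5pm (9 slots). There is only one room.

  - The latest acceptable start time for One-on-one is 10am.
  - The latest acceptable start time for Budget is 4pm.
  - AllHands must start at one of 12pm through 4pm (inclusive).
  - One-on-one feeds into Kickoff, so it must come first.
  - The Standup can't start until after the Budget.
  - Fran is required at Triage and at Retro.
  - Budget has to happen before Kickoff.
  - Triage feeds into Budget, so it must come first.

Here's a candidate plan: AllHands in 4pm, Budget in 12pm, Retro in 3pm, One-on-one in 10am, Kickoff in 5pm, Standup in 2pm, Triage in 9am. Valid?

Yes, all constraints hold

Budget has to happen before Kickoff — holds.
The latest acceptable start time for Budget is 4pm — holds.
The Standup can't start until after the Budget — holds.
AllHands must start at one of 12pm through 4pm (inclusive) — holds.
One-on-one feeds into Kickoff, so it must come first — holds.
Fran is required at Triage and at Retro — holds.
Triage feeds into Budget, so it must come first — holds.
There is only one room — holds.
The latest acceptable start time for One-on-one is 10am — holds.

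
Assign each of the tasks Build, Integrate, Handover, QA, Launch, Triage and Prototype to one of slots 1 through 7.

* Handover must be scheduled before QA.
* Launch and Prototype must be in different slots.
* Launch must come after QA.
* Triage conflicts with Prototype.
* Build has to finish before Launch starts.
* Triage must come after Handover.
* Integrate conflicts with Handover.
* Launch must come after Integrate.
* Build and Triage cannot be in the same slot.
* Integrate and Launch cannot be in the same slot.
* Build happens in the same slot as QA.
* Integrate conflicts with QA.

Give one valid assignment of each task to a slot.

Triage -> 3, Integrate -> 3, QA -> 2, Launch -> 4, Handover -> 1, Prototype -> 1, Build -> 2

Checking: Build(2) before Launch(4); Integrate(3) before Launch(4); Handover(1) before Triage(3); Handover(1) before QA(2); QA(2) before Launch(4); Integrate(3) != Launch(4); Triage(3) != Prototype(1); Integrate(3) != QA(2); Launch(4) != Prototype(1); Integrate(3) != Handover(1); Build(2) != Triage(3); Build = QA = 2.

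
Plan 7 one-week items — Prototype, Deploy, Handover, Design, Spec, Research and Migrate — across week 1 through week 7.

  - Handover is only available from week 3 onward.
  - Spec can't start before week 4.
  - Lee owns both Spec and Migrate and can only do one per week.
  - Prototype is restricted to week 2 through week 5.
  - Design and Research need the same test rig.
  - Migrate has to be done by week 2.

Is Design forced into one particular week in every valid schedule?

No

Design can be week 1 (e.g. Migrate=week 1; Deploy=week 1; Research=week 2; Design=week 1; Handover=week 3; Spec=week 4; Prototype=week 2) or week 2 (e.g. Handover in week 3, Deploy in week 1, Design in week 2, Spec in week 4, Prototype in week 2, Migrate in week 1, Research in week 1).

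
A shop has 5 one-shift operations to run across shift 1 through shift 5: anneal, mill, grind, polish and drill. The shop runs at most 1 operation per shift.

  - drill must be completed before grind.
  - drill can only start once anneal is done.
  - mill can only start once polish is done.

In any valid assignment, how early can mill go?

shift 2

Precedence pushes mill to at least shift 2.
mill at shift 2 is achievable: drill -> shift 4, anneal -> shift 3, grind -> shift 5, mill -> shift 2, polish -> shift 1.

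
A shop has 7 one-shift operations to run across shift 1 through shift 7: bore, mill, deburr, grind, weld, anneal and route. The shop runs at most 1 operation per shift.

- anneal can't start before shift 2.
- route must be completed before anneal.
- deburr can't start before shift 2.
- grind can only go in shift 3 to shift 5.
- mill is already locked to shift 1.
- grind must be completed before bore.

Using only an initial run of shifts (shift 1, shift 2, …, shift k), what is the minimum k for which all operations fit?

The precedence chain requires at least 2 distinct shifts.
With at most 1 per shift and 7 operations, at least 7 shifts are needed.
Propagating the time windows through the other constraints, bore can't land before shift 4, so the schedule must run through at least shift 4.
7 works (last occupied shift: shift 7): for example grind in shift 3, mill in shift 1, deburr in shift 5, bore in shift 6, weld in shift 7, route in shift 2, anneal in shift 4.

7 shifts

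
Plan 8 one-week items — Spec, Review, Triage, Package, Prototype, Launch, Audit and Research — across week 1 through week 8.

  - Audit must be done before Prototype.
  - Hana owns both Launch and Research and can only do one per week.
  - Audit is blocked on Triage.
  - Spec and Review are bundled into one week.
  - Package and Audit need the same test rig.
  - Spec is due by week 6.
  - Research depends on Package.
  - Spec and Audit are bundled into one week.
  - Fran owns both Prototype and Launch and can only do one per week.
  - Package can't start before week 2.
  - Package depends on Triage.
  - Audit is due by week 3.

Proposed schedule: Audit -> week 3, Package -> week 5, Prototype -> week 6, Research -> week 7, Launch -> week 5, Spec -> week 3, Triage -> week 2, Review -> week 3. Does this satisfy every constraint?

Yes, all constraints hold

Hana owns both Launch and Research and can only do one per week — holds.
Spec is due by week 6 — holds.
Audit is blocked on Triage — holds.
Audit must be done before Prototype — holds.
Research depends on Package — holds.
Package can't start before week 2 — holds.
Spec and Review are bundled into one week — holds.
Package and Audit need the same test rig — holds.
Package depends on Triage — holds.
Spec and Audit are bundled into one week — holds.
Fran owns both Prototype and Launch and can only do one per week — holds.
Audit is due by week 3 — holds.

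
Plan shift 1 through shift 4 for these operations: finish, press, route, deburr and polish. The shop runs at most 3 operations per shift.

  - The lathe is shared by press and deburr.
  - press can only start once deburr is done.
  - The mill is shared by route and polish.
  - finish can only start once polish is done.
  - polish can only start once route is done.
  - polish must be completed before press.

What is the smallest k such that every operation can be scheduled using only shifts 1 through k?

3

The precedence chain requires at least 3 distinct shifts.
With at most 3 per shift and 5 operations, at least 2 shifts are needed.
3 works (last occupied shift: shift 3): for example press in shift 3; polish in shift 2; finish in shift 3; deburr in shift 1; route in shift 1.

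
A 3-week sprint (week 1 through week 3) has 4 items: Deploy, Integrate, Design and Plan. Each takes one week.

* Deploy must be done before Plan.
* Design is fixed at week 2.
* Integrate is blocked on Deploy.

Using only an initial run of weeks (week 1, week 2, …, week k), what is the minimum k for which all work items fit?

The precedence chain requires at least 2 distinct weeks.
2 works (last occupied week: week 2): for example Design in week 2, Deploy in week 1, Plan in week 2, Integrate in week 2.

2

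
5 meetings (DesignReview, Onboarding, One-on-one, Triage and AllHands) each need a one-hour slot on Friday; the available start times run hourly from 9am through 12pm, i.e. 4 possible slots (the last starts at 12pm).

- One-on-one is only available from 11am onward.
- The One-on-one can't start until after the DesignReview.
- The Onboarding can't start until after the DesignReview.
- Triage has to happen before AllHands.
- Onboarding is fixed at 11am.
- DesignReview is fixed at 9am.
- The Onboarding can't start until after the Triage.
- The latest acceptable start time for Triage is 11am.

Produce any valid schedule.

DesignReview=9am; Onboarding=11am; Triage=9am; One-on-one=11am; AllHands=10am

Checking: Triage(9am) before AllHands(10am); DesignReview(9am) before One-on-one(11am); DesignReview(9am) before Onboarding(11am); Triage(9am) before Onboarding(11am); Triage=9am in [9am,11am]; One-on-one=11am in [11am,12pm]; DesignReview=9am in [9am,9am]; Onboarding=11am in [11am,11am].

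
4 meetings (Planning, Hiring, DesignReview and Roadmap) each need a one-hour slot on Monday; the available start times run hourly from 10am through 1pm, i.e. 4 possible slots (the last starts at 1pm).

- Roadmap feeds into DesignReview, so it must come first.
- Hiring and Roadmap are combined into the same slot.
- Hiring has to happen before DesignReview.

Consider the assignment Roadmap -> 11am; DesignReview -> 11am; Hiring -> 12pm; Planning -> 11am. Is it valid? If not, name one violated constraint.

Hiring has to happen before DesignReview — violated.
Roadmap feeds into DesignReview, so it must come first — violated.
Hiring and Roadmap are combined into the same slot — violated.

No — it violates: Hiring has to happen before DesignReview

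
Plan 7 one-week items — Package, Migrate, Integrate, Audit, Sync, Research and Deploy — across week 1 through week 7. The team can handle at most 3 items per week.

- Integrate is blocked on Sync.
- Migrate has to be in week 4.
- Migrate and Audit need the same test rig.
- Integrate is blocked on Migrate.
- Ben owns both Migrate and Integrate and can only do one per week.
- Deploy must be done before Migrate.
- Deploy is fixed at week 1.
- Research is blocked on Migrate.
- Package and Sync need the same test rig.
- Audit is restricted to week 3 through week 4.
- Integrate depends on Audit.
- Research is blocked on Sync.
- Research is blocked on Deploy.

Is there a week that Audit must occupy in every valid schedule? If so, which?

week 3

Audit's window is week 3–week 4.
Migrate is fixed at week 4, and Audit can't share a week with Migrate.
So Audit must be week 3.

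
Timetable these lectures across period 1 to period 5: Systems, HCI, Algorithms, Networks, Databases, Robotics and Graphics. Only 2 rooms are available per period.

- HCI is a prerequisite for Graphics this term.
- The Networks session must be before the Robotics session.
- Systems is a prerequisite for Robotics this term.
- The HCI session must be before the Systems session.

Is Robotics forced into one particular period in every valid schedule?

Robotics can be period 3 (e.g. Databases=period 4, Networks=period 1, Systems=period 2, Robotics=period 3, Graphics=period 2, HCI=period 1, Algorithms=period 3) or period 4 (e.g. Graphics -> period 2, HCI -> period 1, Databases -> period 3, Algorithms -> period 3, Robotics -> period 4, Systems -> period 2, Networks -> period 1).

No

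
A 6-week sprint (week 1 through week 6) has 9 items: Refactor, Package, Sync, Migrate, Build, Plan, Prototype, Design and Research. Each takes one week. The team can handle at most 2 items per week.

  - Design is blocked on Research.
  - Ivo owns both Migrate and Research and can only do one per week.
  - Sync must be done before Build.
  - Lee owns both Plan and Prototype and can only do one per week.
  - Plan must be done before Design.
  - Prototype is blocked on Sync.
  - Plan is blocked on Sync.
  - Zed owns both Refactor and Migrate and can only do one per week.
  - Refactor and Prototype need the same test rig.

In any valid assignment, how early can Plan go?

Precedence pushes Plan to at least week 2; downstream work caps Plan at week 5.
Plan at week 2 is achievable: Refactor -> week 4; Research -> week 1; Package -> week 4; Prototype -> week 3; Migrate -> week 5; Plan -> week 2; Design -> week 3; Sync -> week 1; Build -> week 2.

week 2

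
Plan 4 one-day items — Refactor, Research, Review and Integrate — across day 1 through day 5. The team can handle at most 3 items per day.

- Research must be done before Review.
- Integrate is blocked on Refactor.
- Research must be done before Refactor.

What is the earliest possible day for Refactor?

Precedence pushes Refactor to at least day 2; downstream work caps Refactor at day 4.
Refactor at day 2 is achievable: Refactor -> day 2, Integrate -> day 3, Review -> day 2, Research -> day 1.

day 2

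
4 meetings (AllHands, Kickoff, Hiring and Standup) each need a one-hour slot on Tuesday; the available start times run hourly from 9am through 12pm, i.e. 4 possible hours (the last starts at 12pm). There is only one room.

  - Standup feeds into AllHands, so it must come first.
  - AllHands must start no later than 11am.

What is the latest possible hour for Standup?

Downstream work caps Standup at 10am.
Standup at 10am is achievable: Standup in 10am, Hiring in 12pm, Kickoff in 9am, AllHands in 11am.

10am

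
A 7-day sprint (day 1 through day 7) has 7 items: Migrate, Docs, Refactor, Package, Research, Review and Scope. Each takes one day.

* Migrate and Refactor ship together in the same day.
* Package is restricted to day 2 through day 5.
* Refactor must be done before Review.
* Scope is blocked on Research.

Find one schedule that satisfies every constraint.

Research -> day 1, Package -> day 2, Refactor -> day 1, Docs -> day 1, Review -> day 2, Scope -> day 2, Migrate -> day 1

Checking: Research(day 1) before Scope(day 2); Refactor(day 1) before Review(day 2); Migrate = Refactor = day 1; Package=day 2 in [day 2,day 5].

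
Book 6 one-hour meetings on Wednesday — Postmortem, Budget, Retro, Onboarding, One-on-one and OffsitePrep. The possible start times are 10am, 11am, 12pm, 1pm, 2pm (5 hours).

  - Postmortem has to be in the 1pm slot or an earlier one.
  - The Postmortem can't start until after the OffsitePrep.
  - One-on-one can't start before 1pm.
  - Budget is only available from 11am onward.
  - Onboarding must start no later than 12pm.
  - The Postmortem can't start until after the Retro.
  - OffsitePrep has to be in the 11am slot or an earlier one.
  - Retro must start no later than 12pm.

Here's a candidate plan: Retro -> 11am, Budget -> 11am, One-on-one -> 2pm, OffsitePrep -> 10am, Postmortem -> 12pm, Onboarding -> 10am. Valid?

Valid

The Postmortem can't start until after the Retro — holds.
The Postmortem can't start until after the OffsitePrep — holds.
Onboarding must start no later than 12pm — holds.
One-on-one can't start before 1pm — holds.
Postmortem has to be in the 1pm slot or an earlier one — holds.
Retro must start no later than 12pm — holds.
OffsitePrep has to be in the 11am slot or an earlier one — holds.
Budget is only available from 11am onward — holds.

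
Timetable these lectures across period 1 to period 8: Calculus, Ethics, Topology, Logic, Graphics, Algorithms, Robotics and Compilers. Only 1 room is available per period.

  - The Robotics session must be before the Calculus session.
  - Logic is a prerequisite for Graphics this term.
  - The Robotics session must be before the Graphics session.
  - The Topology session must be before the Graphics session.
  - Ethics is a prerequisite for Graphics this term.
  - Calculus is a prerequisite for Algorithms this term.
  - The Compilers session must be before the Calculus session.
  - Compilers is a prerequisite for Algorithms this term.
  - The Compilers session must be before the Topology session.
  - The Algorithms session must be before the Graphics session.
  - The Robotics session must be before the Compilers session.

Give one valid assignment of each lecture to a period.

Algorithms -> period 4; Logic -> period 7; Robotics -> period 1; Calculus -> period 3; Compilers -> period 2; Topology -> period 5; Ethics -> period 6; Graphics -> period 8

Checking: Ethics(period 6) before Graphics(period 8); Topology(period 5) before Graphics(period 8); Algorithms(period 4) before Graphics(period 8); Compilers(period 2) before Topology(period 5); Robotics(period 1) before Graphics(period 8); Logic(period 7) before Graphics(period 8); Compilers(period 2) before Calculus(period 3); Robotics(period 1) before Compilers(period 2); Robotics(period 1) before Calculus(period 3); Compilers(period 2) before Algorithms(period 4); Calculus(period 3) before Algorithms(period 4); max 1 per period (cap 1).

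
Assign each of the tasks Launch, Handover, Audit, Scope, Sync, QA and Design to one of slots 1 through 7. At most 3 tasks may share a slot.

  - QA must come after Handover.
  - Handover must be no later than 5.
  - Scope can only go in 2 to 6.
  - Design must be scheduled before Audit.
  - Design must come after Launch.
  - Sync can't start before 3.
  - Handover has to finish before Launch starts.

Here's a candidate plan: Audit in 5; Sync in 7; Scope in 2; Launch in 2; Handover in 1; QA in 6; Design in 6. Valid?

No — it violates: Design must be scheduled before Audit

QA must come after Handover — holds.
Sync can't start before 3 — holds.
At most 3 tasks may share a slot — holds.
Scope can only go in 2 to 6 — holds.
Handover must be no later than 5 — holds.
Handover has to finish before Launch starts — holds.
Design must come after Launch — holds.
Design must be scheduled before Audit — violated.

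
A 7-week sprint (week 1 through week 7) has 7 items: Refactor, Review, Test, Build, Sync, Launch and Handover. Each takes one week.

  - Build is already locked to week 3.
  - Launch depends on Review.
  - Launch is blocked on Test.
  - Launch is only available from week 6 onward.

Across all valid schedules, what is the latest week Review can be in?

week 6

Downstream work caps Review at week 6.
Review at week 6 is achievable: Refactor -> week 1, Build -> week 3, Test -> week 1, Launch -> week 7, Sync -> week 1, Review -> week 6, Handover -> week 1.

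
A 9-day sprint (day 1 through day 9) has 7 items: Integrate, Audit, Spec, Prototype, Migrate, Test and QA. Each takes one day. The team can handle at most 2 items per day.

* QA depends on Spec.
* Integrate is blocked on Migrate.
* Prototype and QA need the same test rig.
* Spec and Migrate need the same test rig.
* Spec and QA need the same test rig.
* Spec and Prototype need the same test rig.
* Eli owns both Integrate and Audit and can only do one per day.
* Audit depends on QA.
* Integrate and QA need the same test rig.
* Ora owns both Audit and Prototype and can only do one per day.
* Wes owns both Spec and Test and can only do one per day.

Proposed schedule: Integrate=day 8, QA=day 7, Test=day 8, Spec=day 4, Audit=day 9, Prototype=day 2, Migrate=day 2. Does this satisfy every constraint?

Spec and Prototype need the same test rig — holds.
Eli owns both Integrate and Audit and can only do one per day — holds.
Wes owns both Spec and Test and can only do one per day — holds.
Spec and QA need the same test rig — holds.
Prototype and QA need the same test rig — holds.
The team can handle at most 2 items per day — holds.
Integrate is blocked on Migrate — holds.
Ora owns both Audit and Prototype and can only do one per day — holds.
Audit depends on QA — holds.
QA depends on Spec — holds.
Spec and Migrate need the same test rig — holds.
Integrate and QA need the same test rig — holds.

Yes, all constraints hold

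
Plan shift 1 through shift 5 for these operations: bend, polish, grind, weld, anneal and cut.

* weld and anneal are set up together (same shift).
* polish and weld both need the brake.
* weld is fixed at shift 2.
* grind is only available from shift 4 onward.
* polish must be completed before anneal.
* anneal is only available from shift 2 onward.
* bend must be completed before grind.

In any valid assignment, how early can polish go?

shift 1

Downstream work caps polish at shift 1.
polish at shift 1 is achievable: weld -> shift 2; grind -> shift 4; bend -> shift 1; anneal -> shift 2; cut -> shift 1; polish -> shift 1.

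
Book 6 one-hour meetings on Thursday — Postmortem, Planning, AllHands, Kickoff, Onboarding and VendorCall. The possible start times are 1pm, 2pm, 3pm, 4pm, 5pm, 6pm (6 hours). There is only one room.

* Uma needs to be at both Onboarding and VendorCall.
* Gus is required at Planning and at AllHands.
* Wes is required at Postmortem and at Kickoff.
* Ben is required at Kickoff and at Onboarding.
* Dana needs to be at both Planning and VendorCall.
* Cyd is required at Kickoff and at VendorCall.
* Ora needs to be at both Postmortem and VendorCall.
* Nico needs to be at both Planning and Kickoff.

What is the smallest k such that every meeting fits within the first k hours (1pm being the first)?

6

With at most 1 per hour and 6 meetings, at least 6 hours are needed.
6 works (last occupied hour: 6pm): for example VendorCall -> 6pm, Planning -> 2pm, Postmortem -> 1pm, Onboarding -> 5pm, Kickoff -> 4pm, AllHands -> 3pm.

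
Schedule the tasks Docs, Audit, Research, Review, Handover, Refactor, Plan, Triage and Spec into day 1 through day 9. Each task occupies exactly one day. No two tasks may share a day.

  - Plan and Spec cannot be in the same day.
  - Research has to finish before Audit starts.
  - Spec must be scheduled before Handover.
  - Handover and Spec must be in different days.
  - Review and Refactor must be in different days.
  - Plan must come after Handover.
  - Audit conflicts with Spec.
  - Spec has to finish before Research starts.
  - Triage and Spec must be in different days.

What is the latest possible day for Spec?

Downstream work caps Spec at day 7.
Spec at day 5 is achievable: Spec -> day 5; Refactor -> day 3; Audit -> day 8; Triage -> day 4; Review -> day 2; Docs -> day 1; Handover -> day 7; Plan -> day 9; Research -> day 6.
Nothing later works — the conflict and capacity constraints rule out every day after day 5.

day 5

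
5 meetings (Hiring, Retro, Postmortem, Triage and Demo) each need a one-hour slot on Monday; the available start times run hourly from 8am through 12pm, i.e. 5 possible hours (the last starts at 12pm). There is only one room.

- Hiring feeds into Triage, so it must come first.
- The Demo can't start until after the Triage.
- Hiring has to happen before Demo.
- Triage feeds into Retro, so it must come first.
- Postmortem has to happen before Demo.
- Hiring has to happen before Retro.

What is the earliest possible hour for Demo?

Precedence pushes Demo to at least 10am.
Demo at 11am is achievable: Demo -> 11am; Hiring -> 8am; Triage -> 9am; Retro -> 12pm; Postmortem -> 10am.
Nothing earlier works — the capacity limit rule out every hour before 11am.

11am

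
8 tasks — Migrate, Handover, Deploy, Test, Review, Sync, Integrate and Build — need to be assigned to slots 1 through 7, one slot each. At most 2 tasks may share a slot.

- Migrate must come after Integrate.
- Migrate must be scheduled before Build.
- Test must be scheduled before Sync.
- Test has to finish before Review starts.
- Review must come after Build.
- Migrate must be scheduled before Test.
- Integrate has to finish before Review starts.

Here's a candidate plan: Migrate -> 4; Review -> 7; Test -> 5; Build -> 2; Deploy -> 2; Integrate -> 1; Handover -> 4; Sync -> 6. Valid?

Review must come after Build — holds.
At most 2 tasks may share a slot — holds.
Migrate must be scheduled before Build — violated.
Migrate must be scheduled before Test — holds.
Test has to finish before Review starts — holds.
Test must be scheduled before Sync — holds.
Integrate has to finish before Review starts — holds.
Migrate must come after Integrate — holds.

No. Migrate must be scheduled before Build is not satisfied.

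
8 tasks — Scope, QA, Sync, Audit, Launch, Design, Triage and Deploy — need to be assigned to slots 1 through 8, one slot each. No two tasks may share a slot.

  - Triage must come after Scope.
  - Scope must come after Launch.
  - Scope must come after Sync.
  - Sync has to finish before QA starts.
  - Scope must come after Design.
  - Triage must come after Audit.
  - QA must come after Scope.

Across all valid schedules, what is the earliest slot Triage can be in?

Precedence pushes Triage to at least 3.
Triage at 6 is achievable: Launch in 2; Design in 3; Sync in 1; Scope in 4; QA in 7; Triage in 6; Deploy in 8; Audit in 5.
Nothing earlier works — the capacity limit rule out every slot before 6.

6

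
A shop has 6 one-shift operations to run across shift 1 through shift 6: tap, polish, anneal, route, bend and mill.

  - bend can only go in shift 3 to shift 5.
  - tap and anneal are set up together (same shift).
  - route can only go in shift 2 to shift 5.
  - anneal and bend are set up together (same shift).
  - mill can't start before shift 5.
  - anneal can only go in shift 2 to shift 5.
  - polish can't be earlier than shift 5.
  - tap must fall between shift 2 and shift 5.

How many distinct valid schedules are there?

Splitting on tap: it can be shift 3 (16), shift 4 (16), shift 5 (16). Listing each branch's schedules as (polish, anneal, route, bend, mill) by shift number:
tap=shift 3: (5,3,2,3,5) (5,3,2,3,6) (5,3,3,3,5) (5,3,3,3,6) (5,3,4,3,5) (5,3,4,3,6) (5,3,5,3,5) (5,3,5,3,6) (6,3,2,3,5) (6,3,2,3,6) (6,3,3,3,5) (6,3,3,3,6) (6,3,4,3,5) (6,3,4,3,6) (6,3,5,3,5) (6,3,5,3,6) — 16.
tap=shift 4: (5,4,2,4,5) (5,4,2,4,6) (5,4,3,4,5) (5,4,3,4,6) (5,4,4,4,5) (5,4,4,4,6) (5,4,5,4,5) (5,4,5,4,6) (6,4,2,4,5) (6,4,2,4,6) (6,4,3,4,5) (6,4,3,4,6) (6,4,4,4,5) (6,4,4,4,6) (6,4,5,4,5) (6,4,5,4,6) — 16.
tap=shift 5: (5,5,2,5,5) (5,5,2,5,6) (5,5,3,5,5) (5,5,3,5,6) (5,5,4,5,5) (5,5,4,5,6) (5,5,5,5,5) (5,5,5,5,6) (6,5,2,5,5) (6,5,2,5,6) (6,5,3,5,5) (6,5,3,5,6) (6,5,4,5,5) (6,5,4,5,6) (6,5,5,5,5) (6,5,5,5,6) — 16.
Summing: 16 + 16 + 16 = 48.

48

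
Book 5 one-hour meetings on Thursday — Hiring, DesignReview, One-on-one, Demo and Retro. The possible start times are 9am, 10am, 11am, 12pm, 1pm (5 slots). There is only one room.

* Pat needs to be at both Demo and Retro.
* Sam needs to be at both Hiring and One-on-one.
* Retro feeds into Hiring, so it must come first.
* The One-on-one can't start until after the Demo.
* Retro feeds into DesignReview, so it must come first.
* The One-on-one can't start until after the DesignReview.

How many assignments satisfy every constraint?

Splitting on Hiring: it can be 10am (2), 11am (3), 12pm (3), 1pm (3). Listing each branch's schedules as (DesignReview, One-on-one, Demo, Retro):
Hiring=10am: (11am,1pm,12pm,9am) (12pm,1pm,11am,9am) — 2.
Hiring=11am: (10am,1pm,12pm,9am) (12pm,1pm,9am,10am) (12pm,1pm,10am,9am) — 3.
Hiring=12pm: (10am,1pm,11am,9am) (11am,1pm,9am,10am) (11am,1pm,10am,9am) — 3.
Hiring=1pm: (10am,12pm,11am,9am) (11am,12pm,9am,10am) (11am,12pm,10am,9am) — 3.
Summing: 2 + 3 + 3 + 3 = 11.

11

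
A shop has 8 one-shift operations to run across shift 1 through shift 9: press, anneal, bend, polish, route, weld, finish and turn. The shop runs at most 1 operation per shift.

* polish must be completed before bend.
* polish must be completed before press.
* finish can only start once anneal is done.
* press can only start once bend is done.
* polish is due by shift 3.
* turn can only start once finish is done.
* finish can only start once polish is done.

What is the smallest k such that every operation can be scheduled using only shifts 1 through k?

The precedence chain requires at least 3 distinct shifts.
With at most 1 per shift and 8 operations, at least 8 shifts are needed.
8 works (last occupied shift: shift 8): for example anneal=shift 2, finish=shift 3, press=shift 5, route=shift 7, turn=shift 6, weld=shift 8, bend=shift 4, polish=shift 1.

8 shifts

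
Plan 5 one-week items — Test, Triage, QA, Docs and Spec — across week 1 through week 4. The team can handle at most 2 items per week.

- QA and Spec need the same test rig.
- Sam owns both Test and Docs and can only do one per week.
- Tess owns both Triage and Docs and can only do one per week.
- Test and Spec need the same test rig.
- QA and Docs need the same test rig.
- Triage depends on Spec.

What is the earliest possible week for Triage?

week 2

Precedence pushes Triage to at least week 2.
Triage at week 2 is achievable: Spec=week 1, Docs=week 1, Test=week 2, Triage=week 2, QA=week 3.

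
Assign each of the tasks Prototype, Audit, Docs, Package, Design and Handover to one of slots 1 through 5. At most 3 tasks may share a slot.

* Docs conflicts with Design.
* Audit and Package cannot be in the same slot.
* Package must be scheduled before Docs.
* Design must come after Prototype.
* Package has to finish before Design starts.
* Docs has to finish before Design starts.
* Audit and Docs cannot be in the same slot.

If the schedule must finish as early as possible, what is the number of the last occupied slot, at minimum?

slot 3

The precedence chain requires at least 3 distinct slots.
With at most 3 per slot and 6 tasks, at least 2 slots are needed.
3 works (last occupied slot: 3): for example Design in 3, Audit in 3, Handover in 1, Package in 1, Docs in 2, Prototype in 1.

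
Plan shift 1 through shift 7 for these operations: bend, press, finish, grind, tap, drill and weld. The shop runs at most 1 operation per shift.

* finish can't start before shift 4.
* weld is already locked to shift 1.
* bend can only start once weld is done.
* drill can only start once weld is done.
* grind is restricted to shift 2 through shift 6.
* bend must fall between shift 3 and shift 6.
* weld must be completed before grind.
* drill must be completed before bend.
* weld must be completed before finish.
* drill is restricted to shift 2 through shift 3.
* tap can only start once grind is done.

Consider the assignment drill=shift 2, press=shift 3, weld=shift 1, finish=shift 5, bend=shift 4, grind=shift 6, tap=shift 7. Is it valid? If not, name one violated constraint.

grind is restricted to shift 2 through shift 6 — holds.
drill must be completed before bend — holds.
bend must fall between shift 3 and shift 6 — holds.
bend can only start once weld is done — holds.
weld is already locked to shift 1 — holds.
drill can only start once weld is done — holds.
The shop runs at most 1 operation per shift — holds.
weld must be completed before finish — holds.
tap can only start once grind is done — holds.
finish can't start before shift 4 — holds.
drill is restricted to shift 2 through shift 3 — holds.
weld must be completed before grind — holds.

Yes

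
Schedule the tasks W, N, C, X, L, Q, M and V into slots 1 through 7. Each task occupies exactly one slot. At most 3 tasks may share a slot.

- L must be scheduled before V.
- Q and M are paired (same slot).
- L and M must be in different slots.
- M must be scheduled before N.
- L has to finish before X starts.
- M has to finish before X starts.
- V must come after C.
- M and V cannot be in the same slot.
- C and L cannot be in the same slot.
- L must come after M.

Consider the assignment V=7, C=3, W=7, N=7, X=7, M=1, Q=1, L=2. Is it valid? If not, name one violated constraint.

No. At most 3 tasks may share a slot is not satisfied.

M must be scheduled before N — holds.
L has to finish before X starts — holds.
L and M must be in different slots — holds.
L must be scheduled before V — holds.
L must come after M — holds.
M and V cannot be in the same slot — holds.
Q and M are paired (same slot) — holds.
M has to finish before X starts — holds.
V must come after C — holds.
C and L cannot be in the same slot — holds.
At most 3 tasks may share a slot — violated.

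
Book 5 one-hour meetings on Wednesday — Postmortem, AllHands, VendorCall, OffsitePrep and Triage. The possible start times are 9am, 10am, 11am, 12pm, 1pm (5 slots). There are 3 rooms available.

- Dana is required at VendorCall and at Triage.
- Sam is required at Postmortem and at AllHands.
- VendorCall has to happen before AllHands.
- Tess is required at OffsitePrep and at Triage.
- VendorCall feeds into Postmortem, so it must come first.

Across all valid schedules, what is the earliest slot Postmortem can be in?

Precedence pushes Postmortem to at least 10am.
Postmortem at 10am is achievable: VendorCall -> 9am; Postmortem -> 10am; AllHands -> 11am; OffsitePrep -> 9am; Triage -> 10am.

10am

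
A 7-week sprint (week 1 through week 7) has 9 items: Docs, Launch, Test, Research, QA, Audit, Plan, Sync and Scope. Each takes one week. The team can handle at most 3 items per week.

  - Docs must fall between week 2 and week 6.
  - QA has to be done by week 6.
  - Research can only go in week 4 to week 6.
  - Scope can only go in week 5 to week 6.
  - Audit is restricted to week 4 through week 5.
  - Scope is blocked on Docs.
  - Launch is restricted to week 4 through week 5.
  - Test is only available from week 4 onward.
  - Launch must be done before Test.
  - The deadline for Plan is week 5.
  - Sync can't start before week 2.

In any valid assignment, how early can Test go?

Test is available from week 4; precedence pushes Test to at least week 5.
Test at week 5 is achievable: Test in week 5; Plan in week 1; Audit in week 4; QA in week 1; Sync in week 2; Docs in week 2; Research in week 4; Launch in week 4; Scope in week 5.

week 5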